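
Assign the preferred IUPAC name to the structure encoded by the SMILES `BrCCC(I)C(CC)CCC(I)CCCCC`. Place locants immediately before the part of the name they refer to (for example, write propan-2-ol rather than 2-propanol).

The parent chain contains 12 carbons (dodecane).
The numbering direction is chosen so that the substituent locant set {1,3,4,7} is lower than {6,9,10,12} at the first point of difference.
This places a bromo group at C-1; an ethyl group at C-4; iodo groups at C-3 and C-7.
Prefixes are listed alphabetically: bromo, ethyl, iodo.
Assembling the pieces gives 1-bromo-4-ethyl-3,7-diiodododecane.

1-bromo-4-ethyl-3,7-diiodododecane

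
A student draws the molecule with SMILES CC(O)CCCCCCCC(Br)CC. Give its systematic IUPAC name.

10-bromododecan-2-ol

The longest chain bearing the –OH group is 12 carbons long (dodecane).
The principal characteristic group is an alcohol (–OH), named with the suffix -ol.
Choose the numbering such that numbering from this end puts the hydroxyl group at C-2 rather than C-11.
That gives the hydroxyl at C-2; a bromo group at C-10.
Assembling the pieces gives 10-bromododecan-2-ol.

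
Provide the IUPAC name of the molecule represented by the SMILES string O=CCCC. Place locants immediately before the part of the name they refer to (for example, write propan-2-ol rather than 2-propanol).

butanal

The longest chain bearing the –CHO group is 4 carbons long (butane).
The highest-priority functional group is an aldehyde (terminal –CHO), so the name ends in -al.
Number the chain so that the aldehyde carbon is C-1 by definition.
The name is butanal.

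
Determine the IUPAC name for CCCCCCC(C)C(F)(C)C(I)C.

3-fluoro-2-iodo-3,4-dimethyldecane

The longest carbon chain is 10 atoms: the parent is decane.
The numbering direction is chosen so that the substituent locant set {2,3,3,4} is lower than {7,8,8,9} at the first point of difference.
This places a fluoro group at C-3; an iodo group at C-2; methyl groups at C-3 and C-4.
Prefixes are listed alphabetically: fluoro, iodo, methyl.
Putting it together: 3-fluoro-2-iodo-3,4-dimethyldecane.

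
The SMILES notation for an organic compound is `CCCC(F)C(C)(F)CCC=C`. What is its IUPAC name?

5,6-difluoro-5-methylnon-1-ene

Counting along the main chain through the multiple bond gives 9 carbons: the parent is nonane.
A C=C double bond in the chain gives the infix -ene-.
Number the chain so that numbering from this end puts the double bond at C-1 rather than C-8.
This places the double bond between C-1 and C-2; fluoro groups at C-5 and C-6; a methyl group at C-5.
Prefixes are listed alphabetically: fluoro, methyl.
Putting it together: 5,6-difluoro-5-methylnon-1-ene.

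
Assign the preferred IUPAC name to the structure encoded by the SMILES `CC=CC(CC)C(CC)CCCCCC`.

4,5-diethylundec-2-ene

The longest carbon chain that includes the multiple bond has 11 carbons, so the parent hydride is undecane.
There is one C=C double bond, indicated by the ending -ene.
Choose the numbering such that numbering from this end puts the double bond at C-2 rather than C-9.
This places the double bond between C-2 and C-3; ethyl groups at C-4 and C-5.
Putting it together: 4,5-diethylundec-2-ene.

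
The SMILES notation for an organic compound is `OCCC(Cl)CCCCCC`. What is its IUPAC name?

The longest carbon chain that includes the –OH group has 9 carbons, so the parent hydride is nonane.
An alcohol (–OH) is the principal characteristic group, giving the suffix -ol.
Number the chain so that numbering from this end puts the hydroxyl group at C-1 rather than C-9.
This places the hydroxyl at C-1; a chloro group at C-3.
Putting it together: 3-chlorononan-1-ol.

3-chlorononan-1-ol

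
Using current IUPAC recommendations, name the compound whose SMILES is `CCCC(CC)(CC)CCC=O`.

4,4-diethylheptanal

Counting along the main chain through the –CHO group gives 7 carbons: the parent is heptane.
The principal characteristic group is an aldehyde (terminal –CHO), named with the suffix -al.
The numbering direction is chosen so that the aldehyde carbon is C-1 by definition.
This places two ethyl groups at C-4.
Putting it together: 4,4-diethylheptanal.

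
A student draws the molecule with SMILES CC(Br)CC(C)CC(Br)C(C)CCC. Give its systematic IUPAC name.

2,6-dibromo-4,7-dimethyldecane

The longest continuous carbon chain has 10 atoms, so the parent hydride is decane.
Number the chain so that the substituent locant set {2,4,6,7} is lower than {4,5,7,9} at the first point of difference.
With this numbering: bromo groups at C-2 and C-6; methyl groups at C-4 and C-7.
Substituent prefixes are cited in alphabetical order (multiplying prefixes like di-/tri- are ignored for ordering).
Putting it together: 2,6-dibromo-4,7-dimethyldecane.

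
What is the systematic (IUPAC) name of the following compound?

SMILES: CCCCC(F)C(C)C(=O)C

The longest chain bearing the carbonyl is 8 carbons long (octane).
A ketone (C=O on an internal carbon) is the principal characteristic group, giving the suffix -one.
Choose the numbering such that numbering from this end puts the carbonyl group at C-2 rather than C-7.
That gives the carbonyl at C-2; a fluoro group at C-4; a methyl group at C-3.
The substituents are ordered alphabetically, ignoring any di-/tri- multipliers.
The name is 4-fluoro-3-methyloctan-2-one.

4-fluoro-3-methyloctan-2-one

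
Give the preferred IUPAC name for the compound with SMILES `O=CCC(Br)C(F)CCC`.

3-bromo-4-fluoroheptanal

The longest chain bearing the –CHO group is 7 carbons long (heptane).
The highest-priority functional group is an aldehyde (terminal –CHO), so the name ends in -al.
The numbering direction is chosen so that the aldehyde carbon is C-1 by definition.
With this numbering: a bromo group at C-3; a fluoro group at C-4.
Prefixes are listed alphabetically: bromo, fluoro.
Assembling the pieces gives 3-bromo-4-fluoroheptanal.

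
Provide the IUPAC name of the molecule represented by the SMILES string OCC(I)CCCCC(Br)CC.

7-bromo-2-iodononan-1-ol

The longest chain bearing the –OH group is 9 carbons long (nonane).
An alcohol (–OH) is the principal characteristic group, giving the suffix -ol.
Choose the numbering such that numbering from this end puts the hydroxyl group at C-1 rather than C-9.
This places the hydroxyl at C-1; a bromo group at C-7; an iodo group at C-2.
Prefixes are listed alphabetically: bromo, iodo.
Putting it together: 7-bromo-2-iodononan-1-ol.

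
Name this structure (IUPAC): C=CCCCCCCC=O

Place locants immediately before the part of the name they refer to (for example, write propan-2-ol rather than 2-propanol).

Counting along the main chain through the –CHO group and the multiple bond gives 9 carbons: the parent is nonane.
The principal characteristic group is an aldehyde (terminal –CHO), named with the suffix -al.
There is one C=C double bond, indicated by the ending -ene.
The numbering direction is chosen so that the aldehyde carbon is C-1 by definition.
With this numbering: the double bond between C-8 and C-9.
Putting it together: non-8-enal.

non-8-enal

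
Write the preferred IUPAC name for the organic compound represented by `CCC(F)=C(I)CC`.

The longest carbon chain that includes the multiple bond has 6 carbons, so the parent hydride is hexane.
There is one C=C double bond, indicated by the ending -ene.
Choose the numbering such that the locant sets are identical either way, so the alphabetically earlier fluoro substituent takes the lower locant (3 rather than 4).
With this numbering: the double bond between C-3 and C-4; a fluoro group at C-3; an iodo group at C-4.
Substituent prefixes are cited in alphabetical order (multiplying prefixes like di-/tri- are ignored for ordering).
Assembling the pieces gives 3-fluoro-4-iodohex-3-ene.

3-fluoro-4-iodohex-3-ene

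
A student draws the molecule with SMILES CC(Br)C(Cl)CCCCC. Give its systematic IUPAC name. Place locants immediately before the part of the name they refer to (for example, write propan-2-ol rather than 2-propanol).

The longest carbon chain is 8 atoms: the parent is octane.
Number the chain so that the substituent locant set {2,3} is lower than {6,7} at the first point of difference.
That gives a bromo group at C-2; a chloro group at C-3.
Substituent prefixes are cited in alphabetical order (multiplying prefixes like di-/tri- are ignored for ordering).
The name is 2-bromo-3-chlorooctane.

2-bromo-3-chlorooctane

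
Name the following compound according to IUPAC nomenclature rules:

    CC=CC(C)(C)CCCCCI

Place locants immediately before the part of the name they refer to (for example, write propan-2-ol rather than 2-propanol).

9-iodo-4,4-dimethylnon-2-ene

Counting along the main chain through the multiple bond gives 9 carbons: the parent is nonane.
There is one C=C double bond, indicated by the ending -ene.
Number the chain so that numbering from this end puts the double bond at C-2 rather than C-7.
That gives the double bond between C-2 and C-3; an iodo group at C-9; two methyl groups at C-4.
The substituents are ordered alphabetically, ignoring any di-/tri- multipliers.
Putting it together: 9-iodo-4,4-dimethylnon-2-ene.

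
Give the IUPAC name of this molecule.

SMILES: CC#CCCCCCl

7-chlorohept-2-yne

The longest carbon chain that includes the multiple bond has 7 carbons, so the parent hydride is heptane.
The chain contains a C≡C triple bond, so the unsaturation ending is -yne.
Choose the numbering such that numbering from this end puts the triple bond at C-2 rather than C-5.
That gives the triple bond between C-2 and C-3; a chloro group at C-7.
The name is 7-chlorohept-2-yne.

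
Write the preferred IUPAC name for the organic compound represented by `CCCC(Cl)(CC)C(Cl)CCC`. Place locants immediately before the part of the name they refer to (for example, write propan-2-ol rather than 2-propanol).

The parent chain contains 8 carbons (octane).
Number the chain so that the substituent locant set {4,4,5} is lower than {4,5,5} at the first point of difference.
With this numbering: chloro groups at C-4 and C-5; an ethyl group at C-4.
The substituents are ordered alphabetically, ignoring any di-/tri- multipliers.
The name is 4,5-dichloro-4-ethyloctane.

4,5-dichloro-4-ethyloctane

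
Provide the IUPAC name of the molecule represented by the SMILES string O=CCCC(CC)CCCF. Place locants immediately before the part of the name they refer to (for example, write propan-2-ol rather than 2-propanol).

4-ethyl-7-fluoroheptanal

The longest carbon chain that includes the –CHO group has 7 carbons, so the parent hydride is heptane.
The principal characteristic group is an aldehyde (terminal –CHO), named with the suffix -al.
Choose the numbering such that the aldehyde carbon is C-1 by definition.
This places an ethyl group at C-4; a fluoro group at C-7.
Prefixes are listed alphabetically: ethyl, fluoro.
Assembling the pieces gives 4-ethyl-7-fluoroheptanal.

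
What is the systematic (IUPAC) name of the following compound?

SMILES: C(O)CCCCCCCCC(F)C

10-fluoroundecan-1-ol

Counting along the main chain through the –OH group gives 11 carbons: the parent is undecane.
An alcohol (–OH) is the principal characteristic group, giving the suffix -ol.
Number the chain so that numbering from this end puts the hydroxyl group at C-1 rather than C-11.
With this numbering: the hydroxyl at C-1; a fluoro group at C-10.
Assembling the pieces gives 10-fluoroundecan-1-ol.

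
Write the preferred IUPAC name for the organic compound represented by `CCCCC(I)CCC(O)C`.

Counting along the main chain through the –OH group gives 9 carbons: the parent is nonane.
An alcohol (–OH) is the principal characteristic group, giving the suffix -ol.
Choose the numbering such that numbering from this end puts the hydroxyl group at C-2 rather than C-8.
This places the hydroxyl at C-2; an iodo group at C-5.
The name is 5-iodononan-2-ol.

5-iodononan-2-ol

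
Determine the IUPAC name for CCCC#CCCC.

oct-4-yne

The longest chain bearing the multiple bond is 8 carbons long (octane).
The chain contains a C≡C triple bond, so the unsaturation ending is -yne.
Both numbering directions give the same locant set; either may be used.
With this numbering: the triple bond between C-4 and C-5.
The name is oct-4-yne.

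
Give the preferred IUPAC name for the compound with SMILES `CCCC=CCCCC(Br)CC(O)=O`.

3-bromoundec-7-enoic acid

The longest chain bearing the –COOH group and the multiple bond is 11 carbons long (undecane).
The highest-priority functional group is a carboxylic acid (terminal –COOH), so the name ends in -oic acid.
A C=C double bond in the chain gives the infix -ene-.
The numbering direction is chosen so that the carboxylic acid carbon is C-1 by definition.
This places the double bond between C-7 and C-8; a bromo group at C-3.
The name is 3-bromoundec-7-enoic acid.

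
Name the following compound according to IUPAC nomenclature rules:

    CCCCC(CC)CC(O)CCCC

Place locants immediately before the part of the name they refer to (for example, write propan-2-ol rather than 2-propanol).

Counting along the main chain through the –OH group gives 11 carbons: the parent is undecane.
The principal characteristic group is an alcohol (–OH), named with the suffix -ol.
Choose the numbering such that numbering from this end puts the hydroxyl group at C-5 rather than C-7.
This places the hydroxyl at C-5; an ethyl group at C-7.
Assembling the pieces gives 7-ethylundecan-5-ol.

7-ethylundecan-5-ol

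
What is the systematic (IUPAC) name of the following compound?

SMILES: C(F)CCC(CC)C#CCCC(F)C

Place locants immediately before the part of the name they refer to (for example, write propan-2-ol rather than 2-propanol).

4-ethyl-1,9-difluorodec-5-yne

Counting along the main chain through the multiple bond gives 10 carbons: the parent is decane.
A C≡C triple bond in the chain gives the infix -yne-.
Choose the numbering such that the substituent locant set {1,4,9} is lower than {2,7,10} at the first point of difference.
That gives the triple bond between C-5 and C-6; an ethyl group at C-4; fluoro groups at C-1 and C-9.
Prefixes are listed alphabetically: ethyl, fluoro.
Assembling the pieces gives 4-ethyl-1,9-difluorodec-5-yne.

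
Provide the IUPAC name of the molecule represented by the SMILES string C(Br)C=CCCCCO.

The longest carbon chain that includes the –OH group and the multiple bond has 7 carbons, so the parent hydride is heptane.
The principal characteristic group is an alcohol (–OH), named with the suffix -ol.
A C=C double bond in the chain gives the infix -ene-.
Number the chain so that numbering from this end puts the hydroxyl group at C-1 rather than C-7.
This places the hydroxyl at C-1; the double bond between C-5 and C-6; a bromo group at C-7.
The name is 7-bromohept-5-en-1-ol.

7-bromohept-5-en-1-ol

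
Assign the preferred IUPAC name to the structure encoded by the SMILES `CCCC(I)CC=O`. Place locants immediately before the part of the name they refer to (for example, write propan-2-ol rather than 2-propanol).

The longest chain bearing the –CHO group is 6 carbons long (hexane).
The highest-priority functional group is an aldehyde (terminal –CHO), so the name ends in -al.
Number the chain so that the aldehyde carbon is C-1 by definition.
That gives an iodo group at C-3.
Putting it together: 3-iodohexanal.

3-iodohexanal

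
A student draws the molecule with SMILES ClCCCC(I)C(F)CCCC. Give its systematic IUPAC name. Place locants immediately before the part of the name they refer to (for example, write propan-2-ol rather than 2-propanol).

1-chloro-5-fluoro-4-iodononane

The parent chain contains 9 carbons (nonane).
Choose the numbering such that the substituent locant set {1,4,5} is lower than {5,6,9} at the first point of difference.
With this numbering: a chloro group at C-1; a fluoro group at C-5; an iodo group at C-4.
Substituent prefixes are cited in alphabetical order (multiplying prefixes like di-/tri- are ignored for ordering).
The name is 1-chloro-5-fluoro-4-iodononane.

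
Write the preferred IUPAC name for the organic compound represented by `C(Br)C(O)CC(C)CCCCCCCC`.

The longest carbon chain that includes the –OH group has 12 carbons, so the parent hydride is dodecane.
An alcohol (–OH) is the principal characteristic group, giving the suffix -ol.
The numbering direction is chosen so that numbering from this end puts the hydroxyl group at C-2 rather than C-11.
That gives the hydroxyl at C-2; a bromo group at C-1; a methyl group at C-4.
The substituents are ordered alphabetically, ignoring any di-/tri- multipliers.
The name is 1-bromo-4-methyldodecan-2-ol.

1-bromo-4-methyldodecan-2-ol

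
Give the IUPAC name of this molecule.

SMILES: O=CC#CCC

pent-2-ynal

The longest chain bearing the –CHO group and the multiple bond is 5 carbons long (pentane).
The highest-priority functional group is an aldehyde (terminal –CHO), so the name ends in -al.
A C≡C triple bond in the chain gives the infix -yne-.
Number the chain so that the aldehyde carbon is C-1 by definition.
With this numbering: the triple bond between C-2 and C-3.
Putting it together: pent-2-ynal.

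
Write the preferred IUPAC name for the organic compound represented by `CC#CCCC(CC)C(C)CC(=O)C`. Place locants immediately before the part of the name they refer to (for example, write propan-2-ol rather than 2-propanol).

5-ethyl-4-methyldec-8-yn-2-one

Counting along the main chain through the carbonyl and the multiple bond gives 10 carbons: the parent is decane.
The highest-priority functional group is a ketone (C=O on an internal carbon), so the name ends in -one.
A C≡C triple bond in the chain gives the infix -yne-.
The numbering direction is chosen so that numbering from this end puts the carbonyl group at C-2 rather than C-9.
With this numbering: the carbonyl at C-2; the triple bond between C-8 and C-9; an ethyl group at C-5; a methyl group at C-4.
The substituents are ordered alphabetically, ignoring any di-/tri- multipliers.
Putting it together: 5-ethyl-4-methyldec-8-yn-2-one.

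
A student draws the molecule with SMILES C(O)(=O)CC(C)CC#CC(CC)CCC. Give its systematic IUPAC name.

7-ethyl-3-methyldec-5-ynoic acid

The longest chain bearing the –COOH group and the multiple bond is 10 carbons long (decane).
A carboxylic acid (terminal –COOH) is the principal characteristic group, giving the suffix -oic acid.
A C≡C triple bond in the chain gives the infix -yne-.
The numbering direction is chosen so that the carboxylic acid carbon is C-1 by definition.
That gives the triple bond between C-5 and C-6; an ethyl group at C-7; a methyl group at C-3.
Substituent prefixes are cited in alphabetical order (multiplying prefixes like di-/tri- are ignored for ordering).
Putting it together: 7-ethyl-3-methyldec-5-ynoic acid.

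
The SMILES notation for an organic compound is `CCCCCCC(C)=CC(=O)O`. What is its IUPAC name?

3-methylnon-2-enoic acid

Counting along the main chain through the –COOH group and the multiple bond gives 9 carbons: the parent is nonane.
The highest-priority functional group is a carboxylic acid (terminal –COOH), so the name ends in -oic acid.
There is one C=C double bond, indicated by the ending -ene.
Choose the numbering such that the carboxylic acid carbon is C-1 by definition.
With this numbering: the double bond between C-2 and C-3; a methyl group at C-3.
Assembling the pieces gives 3-methylnon-2-enoic acid.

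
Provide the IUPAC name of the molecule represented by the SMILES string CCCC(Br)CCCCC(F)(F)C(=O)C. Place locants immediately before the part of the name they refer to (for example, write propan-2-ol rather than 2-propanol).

The longest carbon chain that includes the carbonyl has 11 carbons, so the parent hydride is undecane.
A ketone (C=O on an internal carbon) is the principal characteristic group, giving the suffix -one.
Choose the numbering such that numbering from this end puts the carbonyl group at C-2 rather than C-10.
This places the carbonyl at C-2; a bromo group at C-8; two fluoro groups at C-3.
Prefixes are listed alphabetically: bromo, fluoro.
The name is 8-bromo-3,3-difluoroundecan-2-one.

8-bromo-3,3-difluoroundecan-2-one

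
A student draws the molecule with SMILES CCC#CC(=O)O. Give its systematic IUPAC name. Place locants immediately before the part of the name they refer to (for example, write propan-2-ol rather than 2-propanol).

pent-2-ynoic acid

The longest carbon chain that includes the –COOH group and the multiple bond has 5 carbons, so the parent hydride is pentane.
The principal characteristic group is a carboxylic acid (terminal –COOH), named with the suffix -oic acid.
The chain contains a C≡C triple bond, so the unsaturation ending is -yne.
The numbering direction is chosen so that the carboxylic acid carbon is C-1 by definition.
With this numbering: the triple bond between C-2 and C-3.
Assembling the pieces gives pent-2-ynoic acid.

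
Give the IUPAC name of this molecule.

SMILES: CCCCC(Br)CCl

The longest continuous carbon chain has 6 atoms, so the parent hydride is hexane.
The numbering direction is chosen so that the substituent locant set {1,2} is lower than {5,6} at the first point of difference.
This places a bromo group at C-2; a chloro group at C-1.
Substituent prefixes are cited in alphabetical order (multiplying prefixes like di-/tri- are ignored for ordering).
The name is 2-bromo-1-chlorohexane.

2-bromo-1-chlorohexane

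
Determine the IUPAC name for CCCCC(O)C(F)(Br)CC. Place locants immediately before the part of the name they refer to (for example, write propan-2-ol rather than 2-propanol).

The longest carbon chain that includes the –OH group has 8 carbons, so the parent hydride is octane.
The highest-priority functional group is an alcohol (–OH), so the name ends in -ol.
Number the chain so that numbering from this end puts the hydroxyl group at C-4 rather than C-5.
That gives the hydroxyl at C-4; a bromo group at C-3; a fluoro group at C-3.
Substituent prefixes are cited in alphabetical order (multiplying prefixes like di-/tri- are ignored for ordering).
Assembling the pieces gives 3-bromo-3-fluorooctan-4-ol.

3-bromo-3-fluorooctan-4-ol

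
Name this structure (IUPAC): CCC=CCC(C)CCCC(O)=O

Counting along the main chain through the –COOH group and the multiple bond gives 10 carbons: the parent is decane.
The principal characteristic group is a carboxylic acid (terminal –COOH), named with the suffix -oic acid.
A C=C double bond in the chain gives the infix -ene-.
Number the chain so that the carboxylic acid carbon is C-1 by definition.
With this numbering: the double bond between C-7 and C-8; a methyl group at C-5.
The name is 5-methyldec-7-enoic acid.

5-methyldec-7-enoic acid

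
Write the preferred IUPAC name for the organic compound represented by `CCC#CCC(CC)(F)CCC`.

6-ethyl-6-fluoronon-3-yne

The longest carbon chain that includes the multiple bond has 9 carbons, so the parent hydride is nonane.
The chain contains a C≡C triple bond, so the unsaturation ending is -yne.
Number the chain so that numbering from this end puts the triple bond at C-3 rather than C-6.
That gives the triple bond between C-3 and C-4; an ethyl group at C-6; a fluoro group at C-6.
Prefixes are listed alphabetically: ethyl, fluoro.
Assembling the pieces gives 6-ethyl-6-fluoronon-3-yne.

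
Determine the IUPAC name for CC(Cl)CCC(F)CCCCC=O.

9-chloro-6-fluorodecanal

The longest chain bearing the –CHO group is 10 carbons long (decane).
The highest-priority functional group is an aldehyde (terminal –CHO), so the name ends in -al.
Choose the numbering such that the aldehyde carbon is C-1 by definition.
That gives a chloro group at C-9; a fluoro group at C-6.
Prefixes are listed alphabetically: chloro, fluoro.
Assembling the pieces gives 9-chloro-6-fluorodecanal.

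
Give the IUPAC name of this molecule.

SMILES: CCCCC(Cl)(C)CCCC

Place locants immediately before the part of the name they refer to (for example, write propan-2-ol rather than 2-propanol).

5-chloro-5-methylnonane

The longest continuous carbon chain has 9 atoms, so the parent hydride is nonane.
The molecule is symmetric, so either numbering direction gives the same locants.
That gives a chloro group at C-5; a methyl group at C-5.
Prefixes are listed alphabetically: chloro, methyl.
The name is 5-chloro-5-methylnonane.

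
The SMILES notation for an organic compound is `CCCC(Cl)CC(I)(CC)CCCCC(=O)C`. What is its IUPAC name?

Counting along the main chain through the carbonyl gives 12 carbons: the parent is dodecane.
The highest-priority functional group is a ketone (C=O on an internal carbon), so the name ends in -one.
Choose the numbering such that numbering from this end puts the carbonyl group at C-2 rather than C-11.
This places the carbonyl at C-2; a chloro group at C-9; an ethyl group at C-7; an iodo group at C-7.
The substituents are ordered alphabetically, ignoring any di-/tri- multipliers.
The name is 9-chloro-7-ethyl-7-iodododecan-2-one.

9-chloro-7-ethyl-7-iodododecan-2-one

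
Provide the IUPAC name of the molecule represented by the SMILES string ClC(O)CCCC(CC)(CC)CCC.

The longest carbon chain that includes the –OH group has 8 carbons, so the parent hydride is octane.
The highest-priority functional group is an alcohol (–OH), so the name ends in -ol.
The numbering direction is chosen so that numbering from this end puts the hydroxyl group at C-1 rather than C-8.
With this numbering: the hydroxyl at C-1; a chloro group at C-1; two ethyl groups at C-5.
The substituents are ordered alphabetically, ignoring any di-/tri- multipliers.
The name is 1-chloro-5,5-diethyloctan-1-ol.

1-chloro-5,5-diethyloctan-1-ol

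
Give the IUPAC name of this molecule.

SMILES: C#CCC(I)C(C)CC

The longest chain bearing the multiple bond is 7 carbons long (heptane).
The chain contains a C≡C triple bond, so the unsaturation ending is -yne.
The numbering direction is chosen so that numbering from this end puts the triple bond at C-1 rather than C-6.
With this numbering: the triple bond between C-1 and C-2; an iodo group at C-4; a methyl group at C-5.
Prefixes are listed alphabetically: iodo, methyl.
Putting it together: 4-iodo-5-methylhept-1-yne.

4-iodo-5-methylhept-1-yne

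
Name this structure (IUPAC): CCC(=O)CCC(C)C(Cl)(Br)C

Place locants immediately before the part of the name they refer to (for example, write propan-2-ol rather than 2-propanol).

7-bromo-7-chloro-6-methyloctan-3-one

The longest carbon chain that includes the carbonyl has 8 carbons, so the parent hydride is octane.
The highest-priority functional group is a ketone (C=O on an internal carbon), so the name ends in -one.
Number the chain so that numbering from this end puts the carbonyl group at C-3 rather than C-6.
With this numbering: the carbonyl at C-3; a bromo group at C-7; a chloro group at C-7; a methyl group at C-6.
Substituent prefixes are cited in alphabetical order (multiplying prefixes like di-/tri- are ignored for ordering).
Assembling the pieces gives 7-bromo-7-chloro-6-methyloctan-3-one.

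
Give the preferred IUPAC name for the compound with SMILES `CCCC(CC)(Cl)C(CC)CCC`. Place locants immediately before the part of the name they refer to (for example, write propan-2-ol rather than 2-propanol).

The longest carbon chain is 8 atoms: the parent is octane.
Choose the numbering such that the substituent locant set {4,4,5} is lower than {4,5,5} at the first point of difference.
With this numbering: a chloro group at C-4; ethyl groups at C-4 and C-5.
The substituents are ordered alphabetically, ignoring any di-/tri- multipliers.
Assembling the pieces gives 4-chloro-4,5-diethyloctane.

4-chloro-4,5-diethyloctane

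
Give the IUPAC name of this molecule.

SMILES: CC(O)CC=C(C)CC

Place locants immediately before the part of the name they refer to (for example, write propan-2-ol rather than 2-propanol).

The longest carbon chain that includes the –OH group and the multiple bond has 7 carbons, so the parent hydride is heptane.
The highest-priority functional group is an alcohol (–OH), so the name ends in -ol.
A C=C double bond in the chain gives the infix -ene-.
Choose the numbering such that numbering from this end puts the hydroxyl group at C-2 rather than C-6.
This places the hydroxyl at C-2; the double bond between C-4 and C-5; a methyl group at C-5.
Assembling the pieces gives 5-methylhept-4-en-2-ol.

5-methylhept-4-en-2-ol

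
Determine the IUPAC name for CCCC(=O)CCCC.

The longest chain bearing the carbonyl is 8 carbons long (octane).
The highest-priority functional group is a ketone (C=O on an internal carbon), so the name ends in -one.
The numbering direction is chosen so that numbering from this end puts the carbonyl group at C-4 rather than C-5.
That gives the carbonyl at C-4.
The name is octan-4-one.

octan-4-one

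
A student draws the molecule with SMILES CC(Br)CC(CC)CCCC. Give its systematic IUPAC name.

2-bromo-4-ethyloctane

The longest continuous carbon chain has 8 atoms, so the parent hydride is octane.
Number the chain so that the substituent locant set {2,4} is lower than {5,7} at the first point of difference.
That gives a bromo group at C-2; an ethyl group at C-4.
Substituent prefixes are cited in alphabetical order (multiplying prefixes like di-/tri- are ignored for ordering).
Putting it together: 2-bromo-4-ethyloctane.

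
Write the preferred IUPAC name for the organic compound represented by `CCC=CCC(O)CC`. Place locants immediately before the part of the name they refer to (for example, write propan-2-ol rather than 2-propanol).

The longest carbon chain that includes the –OH group and the multiple bond has 8 carbons, so the parent hydride is octane.
The principal characteristic group is an alcohol (–OH), named with the suffix -ol.
There is one C=C double bond, indicated by the ending -ene.
Choose the numbering such that numbering from this end puts the hydroxyl group at C-3 rather than C-6.
With this numbering: the hydroxyl at C-3; the double bond between C-5 and C-6.
The name is oct-5-en-3-ol.

oct-5-en-3-ol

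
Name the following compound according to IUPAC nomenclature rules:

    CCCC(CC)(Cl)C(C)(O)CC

4-chloro-4-ethyl-3-methylheptan-3-ol

The longest carbon chain that includes the –OH group has 7 carbons, so the parent hydride is heptane.
The principal characteristic group is an alcohol (–OH), named with the suffix -ol.
The numbering direction is chosen so that numbering from this end puts the hydroxyl group at C-3 rather than C-5.
With this numbering: the hydroxyl at C-3; a chloro group at C-4; an ethyl group at C-4; a methyl group at C-3.
Prefixes are listed alphabetically: chloro, ethyl, methyl.
The name is 4-chloro-4-ethyl-3-methylheptan-3-ol.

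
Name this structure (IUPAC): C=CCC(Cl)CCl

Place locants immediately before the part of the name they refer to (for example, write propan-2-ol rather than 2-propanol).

4,5-dichloropent-1-ene

The longest chain bearing the multiple bond is 5 carbons long (pentane).
A C=C double bond in the chain gives the infix -ene-.
Number the chain so that numbering from this end puts the double bond at C-1 rather than C-4.
This places the double bond between C-1 and C-2; chloro groups at C-4 and C-5.
The name is 4,5-dichloropent-1-ene.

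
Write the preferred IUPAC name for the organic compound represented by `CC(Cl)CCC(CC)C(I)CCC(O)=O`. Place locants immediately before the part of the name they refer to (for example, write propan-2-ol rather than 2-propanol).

The longest carbon chain that includes the –COOH group has 9 carbons, so the parent hydride is nonane.
The principal characteristic group is a carboxylic acid (terminal –COOH), named with the suffix -oic acid.
The numbering direction is chosen so that the carboxylic acid carbon is C-1 by definition.
With this numbering: a chloro group at C-8; an ethyl group at C-5; an iodo group at C-4.
Prefixes are listed alphabetically: chloro, ethyl, iodo.
Assembling the pieces gives 8-chloro-5-ethyl-4-iodononanoic acid.

8-chloro-5-ethyl-4-iodononanoic acid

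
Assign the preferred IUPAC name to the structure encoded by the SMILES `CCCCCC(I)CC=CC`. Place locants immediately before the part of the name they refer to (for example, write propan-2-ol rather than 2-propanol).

Counting along the main chain through the multiple bond gives 10 carbons: the parent is decane.
A C=C double bond in the chain gives the infix -ene-.
Choose the numbering such that numbering from this end puts the double bond at C-2 rather than C-8.
That gives the double bond between C-2 and C-3; an iodo group at C-5.
Assembling the pieces gives 5-iododec-2-ene.

5-iododec-2-ene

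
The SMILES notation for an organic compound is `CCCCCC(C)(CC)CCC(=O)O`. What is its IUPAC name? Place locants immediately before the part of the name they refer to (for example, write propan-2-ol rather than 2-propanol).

4-ethyl-4-methylnonanoic acid

Counting along the main chain through the –COOH group gives 9 carbons: the parent is nonane.
A carboxylic acid (terminal –COOH) is the principal characteristic group, giving the suffix -oic acid.
The numbering direction is chosen so that the carboxylic acid carbon is C-1 by definition.
That gives an ethyl group at C-4; a methyl group at C-4.
Prefixes are listed alphabetically: ethyl, methyl.
Putting it together: 4-ethyl-4-methylnonanoic acid.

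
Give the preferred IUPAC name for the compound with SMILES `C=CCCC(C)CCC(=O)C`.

The longest chain bearing the carbonyl and the multiple bond is 9 carbons long (nonane).
A ketone (C=O on an internal carbon) is the principal characteristic group, giving the suffix -one.
A C=C double bond in the chain gives the infix -ene-.
The numbering direction is chosen so that numbering from this end puts the carbonyl group at C-2 rather than C-8.
This places the carbonyl at C-2; the double bond between C-8 and C-9; a methyl group at C-5.
Assembling the pieces gives 5-methylnon-8-en-2-one.

5-methylnon-8-en-2-one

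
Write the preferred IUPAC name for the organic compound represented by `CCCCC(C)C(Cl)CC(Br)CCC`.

4-bromo-6-chloro-7-methylundecane

The longest carbon chain is 11 atoms: the parent is undecane.
The numbering direction is chosen so that the substituent locant set {4,6,7} is lower than {5,6,8} at the first point of difference.
With this numbering: a bromo group at C-4; a chloro group at C-6; a methyl group at C-7.
The substituents are ordered alphabetically, ignoring any di-/tri- multipliers.
The name is 4-bromo-6-chloro-7-methylundecane.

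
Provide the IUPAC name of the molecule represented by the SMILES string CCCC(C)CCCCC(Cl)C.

2-chloro-7-methyldecane

The longest carbon chain is 10 atoms: the parent is decane.
The numbering direction is chosen so that the substituent locant set {2,7} is lower than {4,9} at the first point of difference.
This places a chloro group at C-2; a methyl group at C-7.
Substituent prefixes are cited in alphabetical order (multiplying prefixes like di-/tri- are ignored for ordering).
Assembling the pieces gives 2-chloro-7-methyldecane.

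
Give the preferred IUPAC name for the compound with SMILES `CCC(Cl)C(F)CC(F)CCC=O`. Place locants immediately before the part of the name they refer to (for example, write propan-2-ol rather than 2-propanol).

The longest carbon chain that includes the –CHO group has 9 carbons, so the parent hydride is nonane.
An aldehyde (terminal –CHO) is the principal characteristic group, giving the suffix -al.
Choose the numbering such that the aldehyde carbon is C-1 by definition.
That gives a chloro group at C-7; fluoro groups at C-4 and C-6.
Prefixes are listed alphabetically: chloro, fluoro.
Putting it together: 7-chloro-4,6-difluorononanal.

7-chloro-4,6-difluorononanal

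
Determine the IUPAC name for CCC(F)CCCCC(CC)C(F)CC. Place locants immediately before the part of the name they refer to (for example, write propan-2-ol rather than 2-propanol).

The longest continuous carbon chain has 11 atoms, so the parent hydride is undecane.
The numbering direction is chosen so that the substituent locant set {3,4,9} is lower than {3,8,9} at the first point of difference.
This places an ethyl group at C-4; fluoro groups at C-3 and C-9.
The substituents are ordered alphabetically, ignoring any di-/tri- multipliers.
Assembling the pieces gives 4-ethyl-3,9-difluoroundecane.

4-ethyl-3,9-difluoroundecane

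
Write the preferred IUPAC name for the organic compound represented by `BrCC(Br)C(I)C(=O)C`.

Counting along the main chain through the carbonyl gives 5 carbons: the parent is pentane.
A ketone (C=O on an internal carbon) is the principal characteristic group, giving the suffix -one.
The numbering direction is chosen so that numbering from this end puts the carbonyl group at C-2 rather than C-4.
This places the carbonyl at C-2; bromo groups at C-4 and C-5; an iodo group at C-3.
Substituent prefixes are cited in alphabetical order (multiplying prefixes like di-/tri- are ignored for ordering).
Assembling the pieces gives 4,5-dibromo-3-iodopentan-2-one.

4,5-dibromo-3-iodopentan-2-one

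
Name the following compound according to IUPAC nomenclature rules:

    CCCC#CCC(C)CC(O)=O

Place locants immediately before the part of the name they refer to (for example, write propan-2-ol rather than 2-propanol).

3-methylnon-5-ynoic acid

Counting along the main chain through the –COOH group and the multiple bond gives 9 carbons: the parent is nonane.
The highest-priority functional group is a carboxylic acid (terminal –COOH), so the name ends in -oic acid.
A C≡C triple bond in the chain gives the infix -yne-.
Number the chain so that the carboxylic acid carbon is C-1 by definition.
This places the triple bond between C-5 and C-6; a methyl group at C-3.
Assembling the pieces gives 3-methylnon-5-ynoic acid.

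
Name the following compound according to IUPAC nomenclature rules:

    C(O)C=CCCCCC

oct-2-en-1-ol

The longest chain bearing the –OH group and the multiple bond is 8 carbons long (octane).
The highest-priority functional group is an alcohol (–OH), so the name ends in -ol.
A C=C double bond in the chain gives the infix -ene-.
The numbering direction is chosen so that numbering from this end puts the hydroxyl group at C-1 rather than C-8.
That gives the hydroxyl at C-1; the double bond between C-2 and C-3.
Assembling the pieces gives oct-2-en-1-ol.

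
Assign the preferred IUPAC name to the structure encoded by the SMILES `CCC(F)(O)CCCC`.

3-fluoroheptan-3-ol

The longest chain bearing the –OH group is 7 carbons long (heptane).
The principal characteristic group is an alcohol (–OH), named with the suffix -ol.
The numbering direction is chosen so that numbering from this end puts the hydroxyl group at C-3 rather than C-5.
This places the hydroxyl at C-3; a fluoro group at C-3.
Putting it together: 3-fluoroheptan-3-ol.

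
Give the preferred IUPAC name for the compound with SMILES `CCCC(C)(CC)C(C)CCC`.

The longest continuous carbon chain has 8 atoms, so the parent hydride is octane.
The numbering direction is chosen so that the substituent locant set {4,4,5} is lower than {4,5,5} at the first point of difference.
With this numbering: an ethyl group at C-4; methyl groups at C-4 and C-5.
Substituent prefixes are cited in alphabetical order (multiplying prefixes like di-/tri- are ignored for ordering).
The name is 4-ethyl-4,5-dimethyloctane.

4-ethyl-4,5-dimethyloctane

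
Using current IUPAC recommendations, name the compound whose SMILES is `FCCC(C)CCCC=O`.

The longest carbon chain that includes the –CHO group has 7 carbons, so the parent hydride is heptane.
The highest-priority functional group is an aldehyde (terminal –CHO), so the name ends in -al.
Choose the numbering such that the aldehyde carbon is C-1 by definition.
With this numbering: a fluoro group at C-7; a methyl group at C-5.
The substituents are ordered alphabetically, ignoring any di-/tri- multipliers.
Assembling the pieces gives 7-fluoro-5-methylheptanal.

7-fluoro-5-methylheptanal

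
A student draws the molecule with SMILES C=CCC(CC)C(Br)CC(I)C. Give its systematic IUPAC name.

The longest chain bearing the multiple bond is 8 carbons long (octane).
A C=C double bond in the chain gives the infix -ene-.
Number the chain so that numbering from this end puts the double bond at C-1 rather than C-7.
With this numbering: the double bond between C-1 and C-2; a bromo group at C-5; an ethyl group at C-4; an iodo group at C-7.
Prefixes are listed alphabetically: bromo, ethyl, iodo.
Putting it together: 5-bromo-4-ethyl-7-iodooct-1-ene.

5-bromo-4-ethyl-7-iodooct-1-ene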